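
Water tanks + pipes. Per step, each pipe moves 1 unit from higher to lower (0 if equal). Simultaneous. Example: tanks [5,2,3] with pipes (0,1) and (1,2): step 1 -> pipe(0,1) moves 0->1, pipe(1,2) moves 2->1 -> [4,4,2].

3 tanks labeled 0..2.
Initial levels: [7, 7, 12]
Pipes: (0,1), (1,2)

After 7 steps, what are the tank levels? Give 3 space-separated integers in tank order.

Step 1: flows [0=1,2->1] -> levels [7 8 11]
Step 2: flows [1->0,2->1] -> levels [8 8 10]
Step 3: flows [0=1,2->1] -> levels [8 9 9]
Step 4: flows [1->0,1=2] -> levels [9 8 9]
Step 5: flows [0->1,2->1] -> levels [8 10 8]
Step 6: flows [1->0,1->2] -> levels [9 8 9]
  -> period-2 cycle: step 6 state = step 4 state
  -> state at step 7: (7-4) mod 2 = 1, same as step 5 -> [8 10 8]

Answer: 8 10 8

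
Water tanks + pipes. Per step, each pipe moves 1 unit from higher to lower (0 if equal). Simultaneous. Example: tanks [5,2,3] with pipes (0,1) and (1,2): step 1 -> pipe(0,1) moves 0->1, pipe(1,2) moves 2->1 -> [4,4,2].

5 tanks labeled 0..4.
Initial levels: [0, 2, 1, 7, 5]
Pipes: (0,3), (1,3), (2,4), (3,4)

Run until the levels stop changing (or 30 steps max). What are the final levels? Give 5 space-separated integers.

Step 1: flows [3->0,3->1,4->2,3->4] -> levels [1 3 2 4 5]
Step 2: flows [3->0,3->1,4->2,4->3] -> levels [2 4 3 3 3]
Step 3: flows [3->0,1->3,2=4,3=4] -> levels [3 3 3 3 3]
Step 4: flows [0=3,1=3,2=4,3=4] -> levels [3 3 3 3 3]
  -> stable (no change)

Answer: 3 3 3 3 3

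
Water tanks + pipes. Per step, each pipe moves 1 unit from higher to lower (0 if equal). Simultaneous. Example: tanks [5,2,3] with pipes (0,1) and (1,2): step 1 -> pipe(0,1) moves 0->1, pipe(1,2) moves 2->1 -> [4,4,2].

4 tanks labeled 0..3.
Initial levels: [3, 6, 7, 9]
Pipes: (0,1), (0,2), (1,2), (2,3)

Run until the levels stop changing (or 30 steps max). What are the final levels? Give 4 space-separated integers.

Answer: 7 6 5 7

Derivation:
Step 1: flows [1->0,2->0,2->1,3->2] -> levels [5 6 6 8]
Step 2: flows [1->0,2->0,1=2,3->2] -> levels [7 5 6 7]
Step 3: flows [0->1,0->2,2->1,3->2] -> levels [5 7 7 6]
Step 4: flows [1->0,2->0,1=2,2->3] -> levels [7 6 5 7]
Step 5: flows [0->1,0->2,1->2,3->2] -> levels [5 6 8 6]
Step 6: flows [1->0,2->0,2->1,2->3] -> levels [7 6 5 7]
  -> period-2 cycle: step 6 state = step 4 state; never stabilizes
  -> state at step 30: (30-4) mod 2 = 0, same as step 4 -> [7 6 5 7]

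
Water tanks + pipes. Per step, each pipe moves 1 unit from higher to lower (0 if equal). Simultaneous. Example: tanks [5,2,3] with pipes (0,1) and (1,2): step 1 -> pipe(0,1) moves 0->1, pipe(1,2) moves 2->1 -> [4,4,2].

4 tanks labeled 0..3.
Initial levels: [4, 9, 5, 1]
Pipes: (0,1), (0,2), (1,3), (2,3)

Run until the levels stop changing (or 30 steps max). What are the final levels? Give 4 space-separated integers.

Answer: 6 4 4 5

Derivation:
Step 1: flows [1->0,2->0,1->3,2->3] -> levels [6 7 3 3]
Step 2: flows [1->0,0->2,1->3,2=3] -> levels [6 5 4 4]
Step 3: flows [0->1,0->2,1->3,2=3] -> levels [4 5 5 5]
Step 4: flows [1->0,2->0,1=3,2=3] -> levels [6 4 4 5]
Step 5: flows [0->1,0->2,3->1,3->2] -> levels [4 6 6 3]
Step 6: flows [1->0,2->0,1->3,2->3] -> levels [6 4 4 5]
  -> period-2 cycle: step 6 state = step 4 state; never stabilizes
  -> state at step 30: (30-4) mod 2 = 0, same as step 4 -> [6 4 4 5]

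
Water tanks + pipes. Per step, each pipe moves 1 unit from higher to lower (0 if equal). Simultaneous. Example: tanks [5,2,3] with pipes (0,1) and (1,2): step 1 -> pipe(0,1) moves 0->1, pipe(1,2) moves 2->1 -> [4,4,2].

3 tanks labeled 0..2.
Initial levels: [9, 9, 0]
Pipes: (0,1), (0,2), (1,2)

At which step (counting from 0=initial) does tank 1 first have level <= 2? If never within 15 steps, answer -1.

Step 1: flows [0=1,0->2,1->2] -> levels [8 8 2]
Step 2: flows [0=1,0->2,1->2] -> levels [7 7 4]
Step 3: flows [0=1,0->2,1->2] -> levels [6 6 6]
Step 4: flows [0=1,0=2,1=2] -> levels [6 6 6]
  -> stable; tank 1 stays at 6 > 2
Tank 1 never reaches <=2 within 15 steps

Answer: -1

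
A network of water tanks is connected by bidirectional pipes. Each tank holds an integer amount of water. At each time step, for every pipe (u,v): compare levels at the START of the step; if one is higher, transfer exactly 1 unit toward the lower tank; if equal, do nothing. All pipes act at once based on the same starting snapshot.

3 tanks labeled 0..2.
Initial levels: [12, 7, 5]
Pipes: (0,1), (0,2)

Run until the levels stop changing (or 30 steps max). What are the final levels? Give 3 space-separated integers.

Answer: 8 8 8

Derivation:
Step 1: flows [0->1,0->2] -> levels [10 8 6]
Step 2: flows [0->1,0->2] -> levels [8 9 7]
Step 3: flows [1->0,0->2] -> levels [8 8 8]
Step 4: flows [0=1,0=2] -> levels [8 8 8]
  -> stable (no change)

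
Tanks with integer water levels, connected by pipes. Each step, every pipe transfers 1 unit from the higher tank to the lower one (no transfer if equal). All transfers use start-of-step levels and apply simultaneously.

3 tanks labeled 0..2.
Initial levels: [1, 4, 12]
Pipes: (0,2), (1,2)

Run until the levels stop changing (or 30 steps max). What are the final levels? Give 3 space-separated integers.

Answer: 5 5 7

Derivation:
Step 1: flows [2->0,2->1] -> levels [2 5 10]
Step 2: flows [2->0,2->1] -> levels [3 6 8]
Step 3: flows [2->0,2->1] -> levels [4 7 6]
Step 4: flows [2->0,1->2] -> levels [5 6 6]
Step 5: flows [2->0,1=2] -> levels [6 6 5]
Step 6: flows [0->2,1->2] -> levels [5 5 7]
Step 7: flows [2->0,2->1] -> levels [6 6 5]
  -> period-2 cycle: step 7 state = step 5 state; never stabilizes
  -> state at step 30: (30-5) mod 2 = 1, same as step 6 -> [5 5 7]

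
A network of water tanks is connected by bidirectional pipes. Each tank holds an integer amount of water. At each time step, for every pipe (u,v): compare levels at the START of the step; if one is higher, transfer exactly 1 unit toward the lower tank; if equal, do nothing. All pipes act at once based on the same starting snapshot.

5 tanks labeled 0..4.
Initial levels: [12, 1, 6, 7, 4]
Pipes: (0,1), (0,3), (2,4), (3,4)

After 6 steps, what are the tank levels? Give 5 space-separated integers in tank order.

Step 1: flows [0->1,0->3,2->4,3->4] -> levels [10 2 5 7 6]
Step 2: flows [0->1,0->3,4->2,3->4] -> levels [8 3 6 7 6]
Step 3: flows [0->1,0->3,2=4,3->4] -> levels [6 4 6 7 7]
Step 4: flows [0->1,3->0,4->2,3=4] -> levels [6 5 7 6 6]
Step 5: flows [0->1,0=3,2->4,3=4] -> levels [5 6 6 6 7]
Step 6: flows [1->0,3->0,4->2,4->3] -> levels [7 5 7 6 5]

Answer: 7 5 7 6 5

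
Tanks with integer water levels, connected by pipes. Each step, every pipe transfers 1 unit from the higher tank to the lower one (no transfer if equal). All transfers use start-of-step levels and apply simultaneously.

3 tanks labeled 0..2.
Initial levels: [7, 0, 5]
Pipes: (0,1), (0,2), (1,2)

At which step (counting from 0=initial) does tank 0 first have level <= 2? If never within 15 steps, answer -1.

Answer: -1

Derivation:
Step 1: flows [0->1,0->2,2->1] -> levels [5 2 5]
Step 2: flows [0->1,0=2,2->1] -> levels [4 4 4]
Step 3: flows [0=1,0=2,1=2] -> levels [4 4 4]
  -> stable; tank 0 stays at 4 > 2
Tank 0 never reaches <=2 within 15 steps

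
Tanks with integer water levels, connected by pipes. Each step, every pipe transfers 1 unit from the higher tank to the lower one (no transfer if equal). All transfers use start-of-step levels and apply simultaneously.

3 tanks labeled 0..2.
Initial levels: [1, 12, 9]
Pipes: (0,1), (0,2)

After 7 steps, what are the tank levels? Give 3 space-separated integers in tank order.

Answer: 8 7 7

Derivation:
Step 1: flows [1->0,2->0] -> levels [3 11 8]
Step 2: flows [1->0,2->0] -> levels [5 10 7]
Step 3: flows [1->0,2->0] -> levels [7 9 6]
Step 4: flows [1->0,0->2] -> levels [7 8 7]
Step 5: flows [1->0,0=2] -> levels [8 7 7]
Step 6: flows [0->1,0->2] -> levels [6 8 8]
Step 7: flows [1->0,2->0] -> levels [8 7 7]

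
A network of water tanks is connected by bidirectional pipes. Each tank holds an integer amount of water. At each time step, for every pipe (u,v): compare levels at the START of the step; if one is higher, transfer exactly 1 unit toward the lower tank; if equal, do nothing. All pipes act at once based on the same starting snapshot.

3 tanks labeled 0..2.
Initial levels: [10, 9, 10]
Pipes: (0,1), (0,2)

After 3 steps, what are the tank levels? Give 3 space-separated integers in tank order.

Step 1: flows [0->1,0=2] -> levels [9 10 10]
Step 2: flows [1->0,2->0] -> levels [11 9 9]
Step 3: flows [0->1,0->2] -> levels [9 10 10]

Answer: 9 10 10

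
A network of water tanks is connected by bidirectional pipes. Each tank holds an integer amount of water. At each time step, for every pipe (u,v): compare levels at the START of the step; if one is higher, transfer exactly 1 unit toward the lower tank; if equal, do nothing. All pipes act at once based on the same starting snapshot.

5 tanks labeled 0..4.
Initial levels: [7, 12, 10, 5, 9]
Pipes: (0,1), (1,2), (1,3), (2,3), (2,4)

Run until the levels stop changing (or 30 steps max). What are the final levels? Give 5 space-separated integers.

Step 1: flows [1->0,1->2,1->3,2->3,2->4] -> levels [8 9 9 7 10]
Step 2: flows [1->0,1=2,1->3,2->3,4->2] -> levels [9 7 9 9 9]
Step 3: flows [0->1,2->1,3->1,2=3,2=4] -> levels [8 10 8 8 9]
Step 4: flows [1->0,1->2,1->3,2=3,4->2] -> levels [9 7 10 9 8]
Step 5: flows [0->1,2->1,3->1,2->3,2->4] -> levels [8 10 7 9 9]
Step 6: flows [1->0,1->2,1->3,3->2,4->2] -> levels [9 7 10 9 8]
  -> period-2 cycle: step 6 state = step 4 state; never stabilizes
  -> state at step 30: (30-4) mod 2 = 0, same as step 4 -> [9 7 10 9 8]

Answer: 9 7 10 9 8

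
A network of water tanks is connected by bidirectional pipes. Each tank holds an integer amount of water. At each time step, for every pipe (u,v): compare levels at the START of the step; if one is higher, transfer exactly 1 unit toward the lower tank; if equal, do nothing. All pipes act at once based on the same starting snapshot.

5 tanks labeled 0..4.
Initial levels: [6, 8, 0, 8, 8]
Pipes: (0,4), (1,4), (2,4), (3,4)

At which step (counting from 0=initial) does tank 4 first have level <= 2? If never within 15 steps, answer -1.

Step 1: flows [4->0,1=4,4->2,3=4] -> levels [7 8 1 8 6]
Step 2: flows [0->4,1->4,4->2,3->4] -> levels [6 7 2 7 8]
Step 3: flows [4->0,4->1,4->2,4->3] -> levels [7 8 3 8 4]
Step 4: flows [0->4,1->4,4->2,3->4] -> levels [6 7 4 7 6]
Step 5: flows [0=4,1->4,4->2,3->4] -> levels [6 6 5 6 7]
Step 6: flows [4->0,4->1,4->2,4->3] -> levels [7 7 6 7 3]
Step 7: flows [0->4,1->4,2->4,3->4] -> levels [6 6 5 6 7]
  -> period-2 cycle (repeats step 5); tank 4 never drops to <=2
Tank 4 never reaches <=2 within 15 steps

Answer: -1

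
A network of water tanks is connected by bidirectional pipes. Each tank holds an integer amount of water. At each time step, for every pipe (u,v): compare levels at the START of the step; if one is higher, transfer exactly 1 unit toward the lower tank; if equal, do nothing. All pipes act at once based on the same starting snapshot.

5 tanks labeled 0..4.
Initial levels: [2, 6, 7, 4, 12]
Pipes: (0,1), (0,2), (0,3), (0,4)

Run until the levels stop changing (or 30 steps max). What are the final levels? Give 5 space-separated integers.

Step 1: flows [1->0,2->0,3->0,4->0] -> levels [6 5 6 3 11]
Step 2: flows [0->1,0=2,0->3,4->0] -> levels [5 6 6 4 10]
Step 3: flows [1->0,2->0,0->3,4->0] -> levels [7 5 5 5 9]
Step 4: flows [0->1,0->2,0->3,4->0] -> levels [5 6 6 6 8]
Step 5: flows [1->0,2->0,3->0,4->0] -> levels [9 5 5 5 7]
Step 6: flows [0->1,0->2,0->3,0->4] -> levels [5 6 6 6 8]
  -> period-2 cycle: step 6 state = step 4 state; never stabilizes
  -> state at step 30: (30-4) mod 2 = 0, same as step 4 -> [5 6 6 6 8]

Answer: 5 6 6 6 8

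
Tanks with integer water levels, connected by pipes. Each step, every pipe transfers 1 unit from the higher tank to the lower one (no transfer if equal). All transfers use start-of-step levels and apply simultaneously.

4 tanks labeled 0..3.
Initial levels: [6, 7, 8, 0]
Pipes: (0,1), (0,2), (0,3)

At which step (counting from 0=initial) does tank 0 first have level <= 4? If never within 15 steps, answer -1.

Step 1: flows [1->0,2->0,0->3] -> levels [7 6 7 1]
Step 2: flows [0->1,0=2,0->3] -> levels [5 7 7 2]
Step 3: flows [1->0,2->0,0->3] -> levels [6 6 6 3]
Step 4: flows [0=1,0=2,0->3] -> levels [5 6 6 4]
Step 5: flows [1->0,2->0,0->3] -> levels [6 5 5 5]
Step 6: flows [0->1,0->2,0->3] -> levels [3 6 6 6]
Tank 0 first reaches <=4 at step 6

Answer: 6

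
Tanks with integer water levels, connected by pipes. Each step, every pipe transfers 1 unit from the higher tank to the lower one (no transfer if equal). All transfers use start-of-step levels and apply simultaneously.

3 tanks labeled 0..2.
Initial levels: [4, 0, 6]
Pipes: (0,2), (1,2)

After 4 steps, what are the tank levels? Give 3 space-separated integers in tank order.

Answer: 3 3 4

Derivation:
Step 1: flows [2->0,2->1] -> levels [5 1 4]
Step 2: flows [0->2,2->1] -> levels [4 2 4]
Step 3: flows [0=2,2->1] -> levels [4 3 3]
Step 4: flows [0->2,1=2] -> levels [3 3 4]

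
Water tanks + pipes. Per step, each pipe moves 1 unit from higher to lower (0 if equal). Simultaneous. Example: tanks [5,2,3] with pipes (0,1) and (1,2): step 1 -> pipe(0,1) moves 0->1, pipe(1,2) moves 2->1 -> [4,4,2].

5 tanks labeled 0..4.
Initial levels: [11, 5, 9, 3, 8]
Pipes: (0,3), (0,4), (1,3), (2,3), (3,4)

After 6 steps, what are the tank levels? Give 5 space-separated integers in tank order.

Answer: 7 5 7 9 8

Derivation:
Step 1: flows [0->3,0->4,1->3,2->3,4->3] -> levels [9 4 8 7 8]
Step 2: flows [0->3,0->4,3->1,2->3,4->3] -> levels [7 5 7 9 8]
Step 3: flows [3->0,4->0,3->1,3->2,3->4] -> levels [9 6 8 5 8]
Step 4: flows [0->3,0->4,1->3,2->3,4->3] -> levels [7 5 7 9 8]
  -> period-2 cycle: step 4 state = step 2 state
  -> state at step 6: (6-2) mod 2 = 0, same as step 2 -> [7 5 7 9 8]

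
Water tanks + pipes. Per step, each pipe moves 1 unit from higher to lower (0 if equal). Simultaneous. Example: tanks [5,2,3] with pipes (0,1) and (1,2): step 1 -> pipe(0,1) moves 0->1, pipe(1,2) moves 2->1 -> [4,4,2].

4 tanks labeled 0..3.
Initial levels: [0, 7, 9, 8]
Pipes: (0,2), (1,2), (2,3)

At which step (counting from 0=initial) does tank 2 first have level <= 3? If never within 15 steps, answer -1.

Step 1: flows [2->0,2->1,2->3] -> levels [1 8 6 9]
Step 2: flows [2->0,1->2,3->2] -> levels [2 7 7 8]
Step 3: flows [2->0,1=2,3->2] -> levels [3 7 7 7]
Step 4: flows [2->0,1=2,2=3] -> levels [4 7 6 7]
Step 5: flows [2->0,1->2,3->2] -> levels [5 6 7 6]
Step 6: flows [2->0,2->1,2->3] -> levels [6 7 4 7]
Step 7: flows [0->2,1->2,3->2] -> levels [5 6 7 6]
  -> period-2 cycle (repeats step 5); tank 2 never drops to <=3
Tank 2 never reaches <=3 within 15 steps

Answer: -1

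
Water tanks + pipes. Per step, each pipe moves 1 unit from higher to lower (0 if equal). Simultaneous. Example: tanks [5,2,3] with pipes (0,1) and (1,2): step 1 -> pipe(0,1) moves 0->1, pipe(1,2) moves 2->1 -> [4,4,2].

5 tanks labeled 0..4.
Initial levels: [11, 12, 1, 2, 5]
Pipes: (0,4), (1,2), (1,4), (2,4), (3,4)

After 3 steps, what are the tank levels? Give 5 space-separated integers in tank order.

Answer: 8 6 6 5 6

Derivation:
Step 1: flows [0->4,1->2,1->4,4->2,4->3] -> levels [10 10 3 3 5]
Step 2: flows [0->4,1->2,1->4,4->2,4->3] -> levels [9 8 5 4 5]
Step 3: flows [0->4,1->2,1->4,2=4,4->3] -> levels [8 6 6 5 6]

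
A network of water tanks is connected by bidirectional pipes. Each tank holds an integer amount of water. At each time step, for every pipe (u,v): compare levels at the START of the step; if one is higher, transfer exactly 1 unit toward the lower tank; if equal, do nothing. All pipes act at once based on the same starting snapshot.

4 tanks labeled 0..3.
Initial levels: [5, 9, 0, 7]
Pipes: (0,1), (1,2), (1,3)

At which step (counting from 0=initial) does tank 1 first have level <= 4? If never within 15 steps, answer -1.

Step 1: flows [1->0,1->2,1->3] -> levels [6 6 1 8]
Step 2: flows [0=1,1->2,3->1] -> levels [6 6 2 7]
Step 3: flows [0=1,1->2,3->1] -> levels [6 6 3 6]
Step 4: flows [0=1,1->2,1=3] -> levels [6 5 4 6]
Step 5: flows [0->1,1->2,3->1] -> levels [5 6 5 5]
Step 6: flows [1->0,1->2,1->3] -> levels [6 3 6 6]
Tank 1 first reaches <=4 at step 6

Answer: 6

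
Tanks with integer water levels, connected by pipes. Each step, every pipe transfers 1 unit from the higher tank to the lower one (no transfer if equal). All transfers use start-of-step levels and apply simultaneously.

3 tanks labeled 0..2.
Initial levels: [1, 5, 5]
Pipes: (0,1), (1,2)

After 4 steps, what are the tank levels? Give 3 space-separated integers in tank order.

Answer: 3 5 3

Derivation:
Step 1: flows [1->0,1=2] -> levels [2 4 5]
Step 2: flows [1->0,2->1] -> levels [3 4 4]
Step 3: flows [1->0,1=2] -> levels [4 3 4]
Step 4: flows [0->1,2->1] -> levels [3 5 3]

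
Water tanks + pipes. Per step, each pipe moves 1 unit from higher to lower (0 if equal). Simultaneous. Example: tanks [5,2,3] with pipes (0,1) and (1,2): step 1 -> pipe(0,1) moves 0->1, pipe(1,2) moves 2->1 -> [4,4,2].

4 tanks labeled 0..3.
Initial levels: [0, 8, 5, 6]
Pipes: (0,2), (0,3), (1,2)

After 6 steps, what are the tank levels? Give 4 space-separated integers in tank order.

Answer: 4 4 6 5

Derivation:
Step 1: flows [2->0,3->0,1->2] -> levels [2 7 5 5]
Step 2: flows [2->0,3->0,1->2] -> levels [4 6 5 4]
Step 3: flows [2->0,0=3,1->2] -> levels [5 5 5 4]
Step 4: flows [0=2,0->3,1=2] -> levels [4 5 5 5]
Step 5: flows [2->0,3->0,1=2] -> levels [6 5 4 4]
Step 6: flows [0->2,0->3,1->2] -> levels [4 4 6 5]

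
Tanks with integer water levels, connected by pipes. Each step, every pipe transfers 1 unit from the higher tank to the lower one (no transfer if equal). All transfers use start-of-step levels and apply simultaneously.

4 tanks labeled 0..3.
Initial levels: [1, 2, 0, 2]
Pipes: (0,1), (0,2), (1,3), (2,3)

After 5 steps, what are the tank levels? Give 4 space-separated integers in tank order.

Step 1: flows [1->0,0->2,1=3,3->2] -> levels [1 1 2 1]
Step 2: flows [0=1,2->0,1=3,2->3] -> levels [2 1 0 2]
Step 3: flows [0->1,0->2,3->1,3->2] -> levels [0 3 2 0]
Step 4: flows [1->0,2->0,1->3,2->3] -> levels [2 1 0 2]
  -> period-2 cycle: step 4 state = step 2 state
  -> state at step 5: (5-2) mod 2 = 1, same as step 3 -> [0 3 2 0]

Answer: 0 3 2 0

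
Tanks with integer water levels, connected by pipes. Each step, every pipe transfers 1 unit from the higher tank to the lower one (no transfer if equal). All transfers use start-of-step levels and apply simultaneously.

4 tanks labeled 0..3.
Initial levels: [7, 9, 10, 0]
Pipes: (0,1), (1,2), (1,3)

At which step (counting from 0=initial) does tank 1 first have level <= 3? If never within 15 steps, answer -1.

Step 1: flows [1->0,2->1,1->3] -> levels [8 8 9 1]
Step 2: flows [0=1,2->1,1->3] -> levels [8 8 8 2]
Step 3: flows [0=1,1=2,1->3] -> levels [8 7 8 3]
Step 4: flows [0->1,2->1,1->3] -> levels [7 8 7 4]
Step 5: flows [1->0,1->2,1->3] -> levels [8 5 8 5]
Step 6: flows [0->1,2->1,1=3] -> levels [7 7 7 5]
Step 7: flows [0=1,1=2,1->3] -> levels [7 6 7 6]
Step 8: flows [0->1,2->1,1=3] -> levels [6 8 6 6]
Step 9: flows [1->0,1->2,1->3] -> levels [7 5 7 7]
Step 10: flows [0->1,2->1,3->1] -> levels [6 8 6 6]
  -> period-2 cycle (repeats step 8); tank 1 never drops to <=3
Tank 1 never reaches <=3 within 15 steps

Answer: -1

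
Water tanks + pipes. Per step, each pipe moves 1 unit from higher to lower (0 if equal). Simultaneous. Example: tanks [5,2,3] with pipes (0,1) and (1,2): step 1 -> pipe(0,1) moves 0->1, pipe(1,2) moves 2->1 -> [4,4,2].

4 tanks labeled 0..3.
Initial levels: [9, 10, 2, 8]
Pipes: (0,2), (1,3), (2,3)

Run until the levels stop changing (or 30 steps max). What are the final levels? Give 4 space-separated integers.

Step 1: flows [0->2,1->3,3->2] -> levels [8 9 4 8]
Step 2: flows [0->2,1->3,3->2] -> levels [7 8 6 8]
Step 3: flows [0->2,1=3,3->2] -> levels [6 8 8 7]
Step 4: flows [2->0,1->3,2->3] -> levels [7 7 6 9]
Step 5: flows [0->2,3->1,3->2] -> levels [6 8 8 7]
  -> period-2 cycle: step 5 state = step 3 state; never stabilizes
  -> state at step 30: (30-3) mod 2 = 1, same as step 4 -> [7 7 6 9]

Answer: 7 7 6 9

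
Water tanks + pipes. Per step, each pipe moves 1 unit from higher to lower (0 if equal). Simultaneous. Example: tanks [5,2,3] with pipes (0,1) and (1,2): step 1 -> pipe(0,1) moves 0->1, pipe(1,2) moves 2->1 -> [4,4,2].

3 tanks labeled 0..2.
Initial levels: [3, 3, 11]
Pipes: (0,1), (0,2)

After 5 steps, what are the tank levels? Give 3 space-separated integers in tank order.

Answer: 6 5 6

Derivation:
Step 1: flows [0=1,2->0] -> levels [4 3 10]
Step 2: flows [0->1,2->0] -> levels [4 4 9]
Step 3: flows [0=1,2->0] -> levels [5 4 8]
Step 4: flows [0->1,2->0] -> levels [5 5 7]
Step 5: flows [0=1,2->0] -> levels [6 5 6]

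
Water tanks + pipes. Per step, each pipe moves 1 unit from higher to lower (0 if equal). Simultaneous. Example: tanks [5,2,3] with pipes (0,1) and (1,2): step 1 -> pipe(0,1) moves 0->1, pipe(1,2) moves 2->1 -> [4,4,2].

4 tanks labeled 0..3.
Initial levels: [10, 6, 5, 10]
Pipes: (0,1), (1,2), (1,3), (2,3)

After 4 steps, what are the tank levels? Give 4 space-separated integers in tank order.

Step 1: flows [0->1,1->2,3->1,3->2] -> levels [9 7 7 8]
Step 2: flows [0->1,1=2,3->1,3->2] -> levels [8 9 8 6]
Step 3: flows [1->0,1->2,1->3,2->3] -> levels [9 6 8 8]
Step 4: flows [0->1,2->1,3->1,2=3] -> levels [8 9 7 7]

Answer: 8 9 7 7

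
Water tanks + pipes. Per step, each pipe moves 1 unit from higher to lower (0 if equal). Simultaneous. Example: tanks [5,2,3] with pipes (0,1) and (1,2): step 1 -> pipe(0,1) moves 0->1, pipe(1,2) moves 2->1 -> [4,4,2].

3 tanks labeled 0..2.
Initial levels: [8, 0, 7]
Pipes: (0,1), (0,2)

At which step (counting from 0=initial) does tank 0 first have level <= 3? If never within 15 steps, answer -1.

Step 1: flows [0->1,0->2] -> levels [6 1 8]
Step 2: flows [0->1,2->0] -> levels [6 2 7]
Step 3: flows [0->1,2->0] -> levels [6 3 6]
Step 4: flows [0->1,0=2] -> levels [5 4 6]
Step 5: flows [0->1,2->0] -> levels [5 5 5]
Step 6: flows [0=1,0=2] -> levels [5 5 5]
  -> stable; tank 0 stays at 5 > 3
Tank 0 never reaches <=3 within 15 steps

Answer: -1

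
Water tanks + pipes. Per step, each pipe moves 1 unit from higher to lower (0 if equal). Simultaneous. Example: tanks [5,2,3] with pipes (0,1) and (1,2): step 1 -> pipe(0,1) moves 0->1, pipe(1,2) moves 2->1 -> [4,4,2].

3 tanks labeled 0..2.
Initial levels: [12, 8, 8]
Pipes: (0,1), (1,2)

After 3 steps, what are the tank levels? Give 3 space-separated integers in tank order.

Step 1: flows [0->1,1=2] -> levels [11 9 8]
Step 2: flows [0->1,1->2] -> levels [10 9 9]
Step 3: flows [0->1,1=2] -> levels [9 10 9]

Answer: 9 10 9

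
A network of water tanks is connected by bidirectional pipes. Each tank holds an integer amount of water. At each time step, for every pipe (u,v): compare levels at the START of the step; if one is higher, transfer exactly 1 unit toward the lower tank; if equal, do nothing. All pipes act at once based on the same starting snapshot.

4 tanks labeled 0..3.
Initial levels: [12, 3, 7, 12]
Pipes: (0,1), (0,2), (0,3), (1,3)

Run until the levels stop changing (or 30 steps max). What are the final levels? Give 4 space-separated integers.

Answer: 10 8 8 8

Derivation:
Step 1: flows [0->1,0->2,0=3,3->1] -> levels [10 5 8 11]
Step 2: flows [0->1,0->2,3->0,3->1] -> levels [9 7 9 9]
Step 3: flows [0->1,0=2,0=3,3->1] -> levels [8 9 9 8]
Step 4: flows [1->0,2->0,0=3,1->3] -> levels [10 7 8 9]
Step 5: flows [0->1,0->2,0->3,3->1] -> levels [7 9 9 9]
Step 6: flows [1->0,2->0,3->0,1=3] -> levels [10 8 8 8]
Step 7: flows [0->1,0->2,0->3,1=3] -> levels [7 9 9 9]
  -> period-2 cycle: step 7 state = step 5 state; never stabilizes
  -> state at step 30: (30-5) mod 2 = 1, same as step 6 -> [10 8 8 8]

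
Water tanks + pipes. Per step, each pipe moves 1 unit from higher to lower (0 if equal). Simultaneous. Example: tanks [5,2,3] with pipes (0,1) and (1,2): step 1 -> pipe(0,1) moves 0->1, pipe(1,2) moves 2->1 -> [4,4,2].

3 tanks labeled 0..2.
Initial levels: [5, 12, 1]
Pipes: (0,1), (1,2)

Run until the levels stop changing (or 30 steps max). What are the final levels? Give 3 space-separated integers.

Step 1: flows [1->0,1->2] -> levels [6 10 2]
Step 2: flows [1->0,1->2] -> levels [7 8 3]
Step 3: flows [1->0,1->2] -> levels [8 6 4]
Step 4: flows [0->1,1->2] -> levels [7 6 5]
Step 5: flows [0->1,1->2] -> levels [6 6 6]
Step 6: flows [0=1,1=2] -> levels [6 6 6]
  -> stable (no change)

Answer: 6 6 6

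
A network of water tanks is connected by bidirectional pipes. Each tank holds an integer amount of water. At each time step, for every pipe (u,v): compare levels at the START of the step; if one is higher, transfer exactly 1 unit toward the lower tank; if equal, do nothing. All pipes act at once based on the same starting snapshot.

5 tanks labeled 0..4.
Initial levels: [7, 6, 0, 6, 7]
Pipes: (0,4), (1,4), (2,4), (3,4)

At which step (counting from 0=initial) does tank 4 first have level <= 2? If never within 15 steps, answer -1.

Answer: -1

Derivation:
Step 1: flows [0=4,4->1,4->2,4->3] -> levels [7 7 1 7 4]
Step 2: flows [0->4,1->4,4->2,3->4] -> levels [6 6 2 6 6]
Step 3: flows [0=4,1=4,4->2,3=4] -> levels [6 6 3 6 5]
Step 4: flows [0->4,1->4,4->2,3->4] -> levels [5 5 4 5 7]
Step 5: flows [4->0,4->1,4->2,4->3] -> levels [6 6 5 6 3]
Step 6: flows [0->4,1->4,2->4,3->4] -> levels [5 5 4 5 7]
  -> period-2 cycle (repeats step 4); tank 4 never drops to <=2
Tank 4 never reaches <=2 within 15 steps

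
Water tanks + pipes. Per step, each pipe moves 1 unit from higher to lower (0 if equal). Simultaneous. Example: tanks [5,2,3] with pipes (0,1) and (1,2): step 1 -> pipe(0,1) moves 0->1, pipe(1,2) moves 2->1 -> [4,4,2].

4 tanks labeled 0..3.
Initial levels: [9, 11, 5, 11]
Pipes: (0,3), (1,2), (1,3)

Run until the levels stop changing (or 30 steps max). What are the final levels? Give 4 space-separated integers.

Answer: 9 8 9 10

Derivation:
Step 1: flows [3->0,1->2,1=3] -> levels [10 10 6 10]
Step 2: flows [0=3,1->2,1=3] -> levels [10 9 7 10]
Step 3: flows [0=3,1->2,3->1] -> levels [10 9 8 9]
Step 4: flows [0->3,1->2,1=3] -> levels [9 8 9 10]
Step 5: flows [3->0,2->1,3->1] -> levels [10 10 8 8]
Step 6: flows [0->3,1->2,1->3] -> levels [9 8 9 10]
  -> period-2 cycle: step 6 state = step 4 state; never stabilizes
  -> state at step 30: (30-4) mod 2 = 0, same as step 4 -> [9 8 9 10]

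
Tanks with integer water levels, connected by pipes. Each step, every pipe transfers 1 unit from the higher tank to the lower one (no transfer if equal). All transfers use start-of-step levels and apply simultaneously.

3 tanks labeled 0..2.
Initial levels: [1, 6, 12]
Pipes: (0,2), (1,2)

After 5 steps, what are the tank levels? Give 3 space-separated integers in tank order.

Answer: 6 7 6

Derivation:
Step 1: flows [2->0,2->1] -> levels [2 7 10]
Step 2: flows [2->0,2->1] -> levels [3 8 8]
Step 3: flows [2->0,1=2] -> levels [4 8 7]
Step 4: flows [2->0,1->2] -> levels [5 7 7]
Step 5: flows [2->0,1=2] -> levels [6 7 6]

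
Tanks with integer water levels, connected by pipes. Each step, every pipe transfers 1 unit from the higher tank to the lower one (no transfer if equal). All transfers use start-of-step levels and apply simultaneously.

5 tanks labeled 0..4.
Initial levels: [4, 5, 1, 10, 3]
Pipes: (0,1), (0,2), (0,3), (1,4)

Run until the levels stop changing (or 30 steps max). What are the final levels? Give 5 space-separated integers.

Answer: 4 5 5 6 3

Derivation:
Step 1: flows [1->0,0->2,3->0,1->4] -> levels [5 3 2 9 4]
Step 2: flows [0->1,0->2,3->0,4->1] -> levels [4 5 3 8 3]
Step 3: flows [1->0,0->2,3->0,1->4] -> levels [5 3 4 7 4]
Step 4: flows [0->1,0->2,3->0,4->1] -> levels [4 5 5 6 3]
Step 5: flows [1->0,2->0,3->0,1->4] -> levels [7 3 4 5 4]
Step 6: flows [0->1,0->2,0->3,4->1] -> levels [4 5 5 6 3]
  -> period-2 cycle: step 6 state = step 4 state; never stabilizes
  -> state at step 30: (30-4) mod 2 = 0, same as step 4 -> [4 5 5 6 3]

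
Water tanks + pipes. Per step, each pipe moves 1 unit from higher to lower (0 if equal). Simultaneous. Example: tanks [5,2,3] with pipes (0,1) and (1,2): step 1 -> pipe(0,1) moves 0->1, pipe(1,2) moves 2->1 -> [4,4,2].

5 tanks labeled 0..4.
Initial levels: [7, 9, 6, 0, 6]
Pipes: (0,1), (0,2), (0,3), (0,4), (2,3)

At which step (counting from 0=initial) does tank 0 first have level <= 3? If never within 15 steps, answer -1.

Answer: -1

Derivation:
Step 1: flows [1->0,0->2,0->3,0->4,2->3] -> levels [5 8 6 2 7]
Step 2: flows [1->0,2->0,0->3,4->0,2->3] -> levels [7 7 4 4 6]
Step 3: flows [0=1,0->2,0->3,0->4,2=3] -> levels [4 7 5 5 7]
Step 4: flows [1->0,2->0,3->0,4->0,2=3] -> levels [8 6 4 4 6]
Step 5: flows [0->1,0->2,0->3,0->4,2=3] -> levels [4 7 5 5 7]
  -> period-2 cycle (repeats step 3); tank 0 never drops to <=3
Tank 0 never reaches <=3 within 15 steps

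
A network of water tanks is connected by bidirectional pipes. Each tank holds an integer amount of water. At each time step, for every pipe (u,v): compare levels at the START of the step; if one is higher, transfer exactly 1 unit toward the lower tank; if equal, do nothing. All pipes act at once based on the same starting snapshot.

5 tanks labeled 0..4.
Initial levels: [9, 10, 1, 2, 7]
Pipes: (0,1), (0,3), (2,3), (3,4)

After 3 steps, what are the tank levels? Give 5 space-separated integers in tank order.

Step 1: flows [1->0,0->3,3->2,4->3] -> levels [9 9 2 3 6]
Step 2: flows [0=1,0->3,3->2,4->3] -> levels [8 9 3 4 5]
Step 3: flows [1->0,0->3,3->2,4->3] -> levels [8 8 4 5 4]

Answer: 8 8 4 5 4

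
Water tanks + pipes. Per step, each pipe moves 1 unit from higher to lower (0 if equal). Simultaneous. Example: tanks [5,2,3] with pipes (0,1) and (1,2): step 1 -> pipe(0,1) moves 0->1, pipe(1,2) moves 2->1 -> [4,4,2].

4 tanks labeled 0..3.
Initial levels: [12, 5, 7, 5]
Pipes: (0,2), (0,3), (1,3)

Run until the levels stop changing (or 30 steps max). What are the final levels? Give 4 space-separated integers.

Answer: 6 7 8 8

Derivation:
Step 1: flows [0->2,0->3,1=3] -> levels [10 5 8 6]
Step 2: flows [0->2,0->3,3->1] -> levels [8 6 9 6]
Step 3: flows [2->0,0->3,1=3] -> levels [8 6 8 7]
Step 4: flows [0=2,0->3,3->1] -> levels [7 7 8 7]
Step 5: flows [2->0,0=3,1=3] -> levels [8 7 7 7]
Step 6: flows [0->2,0->3,1=3] -> levels [6 7 8 8]
Step 7: flows [2->0,3->0,3->1] -> levels [8 8 7 6]
Step 8: flows [0->2,0->3,1->3] -> levels [6 7 8 8]
  -> period-2 cycle: step 8 state = step 6 state; never stabilizes
  -> state at step 30: (30-6) mod 2 = 0, same as step 6 -> [6 7 8 8]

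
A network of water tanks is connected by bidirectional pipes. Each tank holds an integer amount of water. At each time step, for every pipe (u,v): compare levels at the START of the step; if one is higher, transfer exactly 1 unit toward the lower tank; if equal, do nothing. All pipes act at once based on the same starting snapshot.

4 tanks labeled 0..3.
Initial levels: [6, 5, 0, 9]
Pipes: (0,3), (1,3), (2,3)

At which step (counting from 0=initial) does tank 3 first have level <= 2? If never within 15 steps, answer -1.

Answer: -1

Derivation:
Step 1: flows [3->0,3->1,3->2] -> levels [7 6 1 6]
Step 2: flows [0->3,1=3,3->2] -> levels [6 6 2 6]
Step 3: flows [0=3,1=3,3->2] -> levels [6 6 3 5]
Step 4: flows [0->3,1->3,3->2] -> levels [5 5 4 6]
Step 5: flows [3->0,3->1,3->2] -> levels [6 6 5 3]
Step 6: flows [0->3,1->3,2->3] -> levels [5 5 4 6]
  -> period-2 cycle (repeats step 4); tank 3 never drops to <=2
Tank 3 never reaches <=2 within 15 steps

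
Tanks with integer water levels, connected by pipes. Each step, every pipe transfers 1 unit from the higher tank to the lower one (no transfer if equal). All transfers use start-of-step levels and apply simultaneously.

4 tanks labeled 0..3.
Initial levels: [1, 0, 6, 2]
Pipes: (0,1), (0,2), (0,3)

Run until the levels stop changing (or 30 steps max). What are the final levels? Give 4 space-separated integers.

Answer: 1 2 4 2

Derivation:
Step 1: flows [0->1,2->0,3->0] -> levels [2 1 5 1]
Step 2: flows [0->1,2->0,0->3] -> levels [1 2 4 2]
Step 3: flows [1->0,2->0,3->0] -> levels [4 1 3 1]
Step 4: flows [0->1,0->2,0->3] -> levels [1 2 4 2]
  -> period-2 cycle: step 4 state = step 2 state; never stabilizes
  -> state at step 30: (30-2) mod 2 = 0, same as step 2 -> [1 2 4 2]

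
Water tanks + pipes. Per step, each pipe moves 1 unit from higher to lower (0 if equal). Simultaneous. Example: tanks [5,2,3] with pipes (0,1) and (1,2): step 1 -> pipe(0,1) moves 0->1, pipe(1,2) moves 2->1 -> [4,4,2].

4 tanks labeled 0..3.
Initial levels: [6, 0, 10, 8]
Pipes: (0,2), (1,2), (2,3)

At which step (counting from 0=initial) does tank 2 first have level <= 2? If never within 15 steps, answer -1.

Step 1: flows [2->0,2->1,2->3] -> levels [7 1 7 9]
Step 2: flows [0=2,2->1,3->2] -> levels [7 2 7 8]
Step 3: flows [0=2,2->1,3->2] -> levels [7 3 7 7]
Step 4: flows [0=2,2->1,2=3] -> levels [7 4 6 7]
Step 5: flows [0->2,2->1,3->2] -> levels [6 5 7 6]
Step 6: flows [2->0,2->1,2->3] -> levels [7 6 4 7]
Step 7: flows [0->2,1->2,3->2] -> levels [6 5 7 6]
  -> period-2 cycle (repeats step 5); tank 2 never drops to <=2
Tank 2 never reaches <=2 within 15 steps

Answer: -1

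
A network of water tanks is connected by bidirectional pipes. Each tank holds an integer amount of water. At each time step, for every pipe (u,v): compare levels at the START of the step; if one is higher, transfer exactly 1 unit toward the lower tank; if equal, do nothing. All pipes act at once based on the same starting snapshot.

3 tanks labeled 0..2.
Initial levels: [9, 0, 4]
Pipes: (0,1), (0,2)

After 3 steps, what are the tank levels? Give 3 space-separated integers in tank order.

Step 1: flows [0->1,0->2] -> levels [7 1 5]
Step 2: flows [0->1,0->2] -> levels [5 2 6]
Step 3: flows [0->1,2->0] -> levels [5 3 5]

Answer: 5 3 5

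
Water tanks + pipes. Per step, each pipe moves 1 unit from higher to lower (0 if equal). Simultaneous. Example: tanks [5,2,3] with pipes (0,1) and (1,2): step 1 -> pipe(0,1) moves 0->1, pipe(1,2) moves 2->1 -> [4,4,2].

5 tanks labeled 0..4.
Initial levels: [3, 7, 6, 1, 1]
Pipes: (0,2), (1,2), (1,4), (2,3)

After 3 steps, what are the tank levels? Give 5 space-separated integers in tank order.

Step 1: flows [2->0,1->2,1->4,2->3] -> levels [4 5 5 2 2]
Step 2: flows [2->0,1=2,1->4,2->3] -> levels [5 4 3 3 3]
Step 3: flows [0->2,1->2,1->4,2=3] -> levels [4 2 5 3 4]

Answer: 4 2 5 3 4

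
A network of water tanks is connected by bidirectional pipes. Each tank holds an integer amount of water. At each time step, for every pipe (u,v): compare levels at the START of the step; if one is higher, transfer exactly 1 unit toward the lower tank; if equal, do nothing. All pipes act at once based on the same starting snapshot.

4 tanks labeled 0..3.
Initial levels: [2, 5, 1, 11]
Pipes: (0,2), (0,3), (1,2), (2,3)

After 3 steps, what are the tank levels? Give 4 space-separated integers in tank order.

Step 1: flows [0->2,3->0,1->2,3->2] -> levels [2 4 4 9]
Step 2: flows [2->0,3->0,1=2,3->2] -> levels [4 4 4 7]
Step 3: flows [0=2,3->0,1=2,3->2] -> levels [5 4 5 5]

Answer: 5 4 5 5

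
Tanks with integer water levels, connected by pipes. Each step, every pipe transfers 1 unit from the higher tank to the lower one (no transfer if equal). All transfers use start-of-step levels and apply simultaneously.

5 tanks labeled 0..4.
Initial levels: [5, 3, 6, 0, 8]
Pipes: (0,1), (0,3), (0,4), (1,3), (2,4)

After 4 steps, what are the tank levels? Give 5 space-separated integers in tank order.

Step 1: flows [0->1,0->3,4->0,1->3,4->2] -> levels [4 3 7 2 6]
Step 2: flows [0->1,0->3,4->0,1->3,2->4] -> levels [3 3 6 4 6]
Step 3: flows [0=1,3->0,4->0,3->1,2=4] -> levels [5 4 6 2 5]
Step 4: flows [0->1,0->3,0=4,1->3,2->4] -> levels [3 4 5 4 6]

Answer: 3 4 5 4 6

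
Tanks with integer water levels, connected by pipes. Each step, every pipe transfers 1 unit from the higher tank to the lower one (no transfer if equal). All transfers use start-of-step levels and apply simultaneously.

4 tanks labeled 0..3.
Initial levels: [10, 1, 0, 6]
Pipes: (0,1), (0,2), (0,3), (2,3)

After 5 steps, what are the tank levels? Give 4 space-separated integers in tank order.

Answer: 3 5 5 4

Derivation:
Step 1: flows [0->1,0->2,0->3,3->2] -> levels [7 2 2 6]
Step 2: flows [0->1,0->2,0->3,3->2] -> levels [4 3 4 6]
Step 3: flows [0->1,0=2,3->0,3->2] -> levels [4 4 5 4]
Step 4: flows [0=1,2->0,0=3,2->3] -> levels [5 4 3 5]
Step 5: flows [0->1,0->2,0=3,3->2] -> levels [3 5 5 4]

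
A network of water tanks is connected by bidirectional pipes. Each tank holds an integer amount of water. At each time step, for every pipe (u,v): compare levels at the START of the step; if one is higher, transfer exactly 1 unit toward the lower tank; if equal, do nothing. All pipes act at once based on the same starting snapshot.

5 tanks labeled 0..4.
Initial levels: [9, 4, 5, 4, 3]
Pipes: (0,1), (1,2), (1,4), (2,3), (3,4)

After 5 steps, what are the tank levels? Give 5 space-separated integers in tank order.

Answer: 5 6 4 6 4

Derivation:
Step 1: flows [0->1,2->1,1->4,2->3,3->4] -> levels [8 5 3 4 5]
Step 2: flows [0->1,1->2,1=4,3->2,4->3] -> levels [7 5 5 4 4]
Step 3: flows [0->1,1=2,1->4,2->3,3=4] -> levels [6 5 4 5 5]
Step 4: flows [0->1,1->2,1=4,3->2,3=4] -> levels [5 5 6 4 5]
Step 5: flows [0=1,2->1,1=4,2->3,4->3] -> levels [5 6 4 6 4]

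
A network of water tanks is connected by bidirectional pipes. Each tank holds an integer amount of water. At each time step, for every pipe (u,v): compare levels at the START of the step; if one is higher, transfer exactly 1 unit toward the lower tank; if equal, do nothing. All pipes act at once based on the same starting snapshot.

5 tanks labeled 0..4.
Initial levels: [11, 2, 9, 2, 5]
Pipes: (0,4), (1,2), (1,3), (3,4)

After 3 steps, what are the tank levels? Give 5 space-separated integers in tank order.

Step 1: flows [0->4,2->1,1=3,4->3] -> levels [10 3 8 3 5]
Step 2: flows [0->4,2->1,1=3,4->3] -> levels [9 4 7 4 5]
Step 3: flows [0->4,2->1,1=3,4->3] -> levels [8 5 6 5 5]

Answer: 8 5 6 5 5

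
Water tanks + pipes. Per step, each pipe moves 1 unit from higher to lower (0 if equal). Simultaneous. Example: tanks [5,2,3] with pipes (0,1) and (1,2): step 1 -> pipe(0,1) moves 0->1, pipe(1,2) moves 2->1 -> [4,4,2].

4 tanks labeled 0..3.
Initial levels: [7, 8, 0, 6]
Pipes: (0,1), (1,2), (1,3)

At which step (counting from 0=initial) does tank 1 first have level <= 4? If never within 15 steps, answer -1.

Step 1: flows [1->0,1->2,1->3] -> levels [8 5 1 7]
Step 2: flows [0->1,1->2,3->1] -> levels [7 6 2 6]
Step 3: flows [0->1,1->2,1=3] -> levels [6 6 3 6]
Step 4: flows [0=1,1->2,1=3] -> levels [6 5 4 6]
Step 5: flows [0->1,1->2,3->1] -> levels [5 6 5 5]
Step 6: flows [1->0,1->2,1->3] -> levels [6 3 6 6]
Tank 1 first reaches <=4 at step 6

Answer: 6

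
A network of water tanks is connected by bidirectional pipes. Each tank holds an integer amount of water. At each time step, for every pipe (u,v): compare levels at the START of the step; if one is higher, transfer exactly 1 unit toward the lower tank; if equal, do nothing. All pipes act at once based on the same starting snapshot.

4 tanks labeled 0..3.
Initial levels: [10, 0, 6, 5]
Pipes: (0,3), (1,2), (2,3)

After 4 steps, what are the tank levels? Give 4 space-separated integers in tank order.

Answer: 7 4 4 6

Derivation:
Step 1: flows [0->3,2->1,2->3] -> levels [9 1 4 7]
Step 2: flows [0->3,2->1,3->2] -> levels [8 2 4 7]
Step 3: flows [0->3,2->1,3->2] -> levels [7 3 4 7]
Step 4: flows [0=3,2->1,3->2] -> levels [7 4 4 6]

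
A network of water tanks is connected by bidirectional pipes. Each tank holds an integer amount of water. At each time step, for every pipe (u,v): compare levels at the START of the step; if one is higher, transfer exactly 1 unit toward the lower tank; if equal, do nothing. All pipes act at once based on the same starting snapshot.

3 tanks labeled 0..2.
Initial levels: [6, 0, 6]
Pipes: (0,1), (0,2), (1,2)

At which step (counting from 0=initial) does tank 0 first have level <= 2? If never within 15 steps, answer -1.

Step 1: flows [0->1,0=2,2->1] -> levels [5 2 5]
Step 2: flows [0->1,0=2,2->1] -> levels [4 4 4]
Step 3: flows [0=1,0=2,1=2] -> levels [4 4 4]
  -> stable; tank 0 stays at 4 > 2
Tank 0 never reaches <=2 within 15 steps

Answer: -1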